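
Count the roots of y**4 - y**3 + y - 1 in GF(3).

Write h(y) = y**4 - y**3 + y - 1.
Evaluate at each of the 3 elements of GF(3):
h(0) = 2; h(1) = 0 → root; h(2) = 0 → root.
Roots: {1, 2}.

2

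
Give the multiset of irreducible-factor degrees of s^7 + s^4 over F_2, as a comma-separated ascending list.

Write g(s) = s^7 + s^4.
Roots in F_2: g(0) = 0 → root; g(1) = 0 → root.
Linear factors from roots: (s), (s + 1).
Complete factorization: g(s) = (s + 1)·(s)^4·(s^2 + s + 1).
Factor degrees with multiplicity: 1 + 1 + 1 + 1 + 1 + 2 = 7.

1, 1, 1, 1, 1, 2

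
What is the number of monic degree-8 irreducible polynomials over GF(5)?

48750

Gauss's count: N_{5}(8) = (1/8) Σ_{d|8} μ(8/d)·5^d.
Divisors of 8: 1, 2, 4, 8; μ(8/d) for each: 0, 0, -1, 1.
Σ = − 5^4 + 5^8 = 390000.
N = 390000/8 = 48750.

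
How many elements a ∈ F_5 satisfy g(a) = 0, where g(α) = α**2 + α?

2

Evaluate at each of the 5 elements of F_5:
g(0) = 0 → root; g(1) = 2; g(2) = 1; g(3) = 2; g(4) = 0 → root.
Roots: {0, 4}.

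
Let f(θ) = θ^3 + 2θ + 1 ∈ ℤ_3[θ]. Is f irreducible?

Check for roots in ℤ_3: f(0) = 1; f(1) = 1; f(2) = 1.
No roots. A degree-3 polynomial over a field with no linear factor is irreducible.

Yes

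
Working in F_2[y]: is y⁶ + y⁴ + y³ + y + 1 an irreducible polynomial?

Yes

Write P(y) = y⁶ + y⁴ + y³ + y + 1.
Check for roots in F_2: P(0) = 1; P(1) = 1.
No roots, so no linear factors.
Monic irreducibles of degree 2 over GF(2): y² + y + 1.
None of them divide P (all give nonzero remainder).
Monic irreducibles of degree 3 over GF(2): y³ + y + 1, y³ + y² + 1.
None of them divide P (all give nonzero remainder).
No irreducible factor of degree ≤ 3 exists, so P is irreducible over GF(2).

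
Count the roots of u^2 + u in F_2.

Write P(u) = u^2 + u.
Evaluate at each of the 2 elements of F_2:
P(0) = 0 → root; P(1) = 0 → root.
Roots: {0, 1}.

2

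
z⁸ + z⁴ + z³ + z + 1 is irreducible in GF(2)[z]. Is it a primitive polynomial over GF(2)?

Write f(z) = z⁸ + z⁴ + z³ + z + 1.
|GF(2^8)^×| = 2^8 − 1 = 255. Prime factorization: 255 = 3·5·17.
f is primitive ⇔ z has order 255 in GF(2)[z]/(f), i.e. z^(255/q) ≠ 1 for each prime q | 255.
z^(85) mod f = z⁷ + z⁵ + z⁴ + z³ + z² + 1.
z^(51) mod f = 1
z^(15) mod f = z⁵ + z³ + z² + z + 1.
Since z^(51) = 1, the order of z divides 51 < 255; not primitive.

No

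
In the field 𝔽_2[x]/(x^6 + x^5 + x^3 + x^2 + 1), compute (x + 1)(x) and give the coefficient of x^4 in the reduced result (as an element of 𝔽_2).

Multiply in 𝔽_2[x]: (x + 1)·(x) = x^2 + x.
Reduced: x^2 + x.

0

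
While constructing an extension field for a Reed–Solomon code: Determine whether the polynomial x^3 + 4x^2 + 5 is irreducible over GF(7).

Write h(x) = x^3 + 4x^2 + 5.
Check for roots in GF(7): h(0) = 5; h(1) = 3; h(2) = 1; h(3) = 5; h(4) = 0 → root; h(5) = 6; h(6) = 1.
h(4) = 0, so (x − 4) divides h(x); h is reducible.

No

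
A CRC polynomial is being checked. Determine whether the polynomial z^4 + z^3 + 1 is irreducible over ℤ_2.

Write f(z) = z^4 + z^3 + 1.
Check for roots in ℤ_2: f(0) = 1; f(1) = 1.
No roots, so no linear factors.
Monic irreducibles of degree 2 over GF(2): z^2 + z + 1.
None of them divide f (all give nonzero remainder).
No irreducible factor of degree ≤ 2 exists, so f is irreducible over GF(2).

Yes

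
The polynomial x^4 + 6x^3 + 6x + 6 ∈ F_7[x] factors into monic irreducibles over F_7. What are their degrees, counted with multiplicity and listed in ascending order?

Write h(x) = x^4 + 6x^3 + 6x + 6.
Complete factorization: h(x) = (x^2 + 1)·(x^2 + 6x + 6).
Factor degrees with multiplicity: 2 + 2 = 4.

2, 2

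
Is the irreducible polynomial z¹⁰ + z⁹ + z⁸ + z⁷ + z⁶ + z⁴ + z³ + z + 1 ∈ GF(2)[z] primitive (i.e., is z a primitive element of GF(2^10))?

Yes

Write f(z) = z¹⁰ + z⁹ + z⁸ + z⁷ + z⁶ + z⁴ + z³ + z + 1.
|GF(2^10)^×| = 2^10 − 1 = 1023. Prime factorization: 1023 = 3·11·31.
f is primitive ⇔ z has order 1023 in GF(2)[z]/(f), i.e. z^(1023/q) ≠ 1 for each prime q | 1023.
z^(341) mod f = z⁷ + z⁵ + z² + z + 1.
z^(93) mod f = z⁹ + z⁸ + z⁷ + z⁵ + z⁴ + z³ + z².
z^(33) mod f = z⁹ + z⁶ + z.
None equal 1, so z has full order 1023; f is primitive.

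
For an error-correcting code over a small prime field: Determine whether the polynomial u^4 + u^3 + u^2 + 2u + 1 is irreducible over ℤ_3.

Write h(u) = u^4 + u^3 + u^2 + 2u + 1.
Check for roots in ℤ_3: h(0) = 1; h(1) = 0 → root; h(2) = 0 → root.
h(1) = 0, so (u − 1) divides h(u); h is reducible.

No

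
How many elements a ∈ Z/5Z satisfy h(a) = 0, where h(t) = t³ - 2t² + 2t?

3

Evaluate at each of the 5 elements of Z/5Z:
h(0) = 0 → root; h(1) = 1; h(2) = 4; h(3) = 0 → root; h(4) = 0 → root.
Roots: {0, 3, 4}.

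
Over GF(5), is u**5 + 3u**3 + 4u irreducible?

No

Write f(u) = u**5 + 3u**3 + 4u.
Check for roots in GF(5): f(0) = 0 → root; f(1) = 3; f(2) = 4; f(3) = 1; f(4) = 2.
f(0) = 0, so (u) divides f(u); f is reducible.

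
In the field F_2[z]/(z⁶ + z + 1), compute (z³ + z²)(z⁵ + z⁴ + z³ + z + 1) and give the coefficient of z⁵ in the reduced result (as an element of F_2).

1

Multiply in F_2[z]: (z³ + z²)·(z⁵ + z⁴ + z³ + z + 1) = z⁸ + z⁵ + z⁴ + z².
Reduce using z⁶ ≡ z + 1 (mod z⁶ + z + 1).
Reduced: z⁵ + z⁴ + z³.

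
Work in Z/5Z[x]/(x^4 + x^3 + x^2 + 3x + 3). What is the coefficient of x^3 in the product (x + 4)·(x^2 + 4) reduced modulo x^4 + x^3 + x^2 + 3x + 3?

Multiply in Z/5Z[x]: (x + 4)·(x^2 + 4) = x^3 + 4x^2 + 4x + 1.
Reduced: x^3 + 4x^2 + 4x + 1.

1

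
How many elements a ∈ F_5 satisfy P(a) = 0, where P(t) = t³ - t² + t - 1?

Evaluate at each of the 5 elements of F_5:
P(0) = 4; P(1) = 0 → root; P(2) = 0 → root; P(3) = 0 → root; P(4) = 1.
Roots: {1, 2, 3}.

3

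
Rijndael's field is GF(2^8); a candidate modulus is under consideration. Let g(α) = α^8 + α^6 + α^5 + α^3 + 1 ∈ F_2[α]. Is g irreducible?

Check for roots in F_2: g(0) = 1; g(1) = 1.
No roots, so no linear factors.
Monic irreducibles of degree 2 over GF(2): α^2 + α + 1.
None of them divide g (all give nonzero remainder).
Monic irreducibles of degree 3 over GF(2): α^3 + α + 1, α^3 + α^2 + 1.
None of them divide g (all give nonzero remainder).
Monic irreducibles of degree 4 over GF(2): α^4 + α + 1, α^4 + α^3 + 1, α^4 + α^3 + α^2 + α + 1.
None of them divide g (all give nonzero remainder).
No irreducible factor of degree ≤ 4 exists, so g is irreducible over GF(2).

Yes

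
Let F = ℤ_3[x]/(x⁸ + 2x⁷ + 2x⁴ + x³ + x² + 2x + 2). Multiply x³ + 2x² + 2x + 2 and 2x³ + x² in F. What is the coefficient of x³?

Multiply in ℤ_3[x]: (x³ + 2x² + 2x + 2)·(2x³ + x²) = 2x⁶ + 2x⁵ + 2x².
Reduced: 2x⁶ + 2x⁵ + 2x².

0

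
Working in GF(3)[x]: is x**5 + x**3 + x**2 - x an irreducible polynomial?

No

Write P(x) = x**5 + x**3 + x**2 - x.
Check for roots in GF(3): P(0) = 0 → root; P(1) = 2; P(2) = 0 → root.
P(0) = 0, so (x) divides P(x); P is reducible.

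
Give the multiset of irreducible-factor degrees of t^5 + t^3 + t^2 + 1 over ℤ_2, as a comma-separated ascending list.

Write g(t) = t^5 + t^3 + t^2 + 1.
Roots in ℤ_2: g(0) = 1; g(1) = 0 → root.
Linear factors from roots: (t + 1).
Complete factorization: g(t) = (t + 1)^3·(t^2 + t + 1).
Factor degrees with multiplicity: 1 + 1 + 1 + 2 = 5.

1, 1, 1, 2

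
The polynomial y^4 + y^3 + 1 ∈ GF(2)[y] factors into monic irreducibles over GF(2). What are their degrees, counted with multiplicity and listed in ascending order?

4

Write g(y) = y^4 + y^3 + 1.
Roots in GF(2): g(0) = 1; g(1) = 1.
Complete factorization: g(y) = (y^4 + y^3 + 1).
Factor degrees with multiplicity: 4 = 4.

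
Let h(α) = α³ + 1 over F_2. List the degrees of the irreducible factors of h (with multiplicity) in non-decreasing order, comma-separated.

1, 2

Roots in F_2: h(0) = 1; h(1) = 0 → root.
Linear factors from roots: (α + 1).
Complete factorization: h(α) = (α + 1)·(α² + α + 1).
Factor degrees with multiplicity: 1 + 2 = 3.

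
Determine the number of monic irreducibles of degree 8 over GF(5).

48750

Gauss's count: N_{5}(8) = (1/8) Σ_{d|8} μ(8/d)·5^d.
Divisors of 8: 1, 2, 4, 8; μ(8/d) for each: 0, 0, -1, 1.
Σ = − 5^4 + 5^8 = 390000.
N = 390000/8 = 48750.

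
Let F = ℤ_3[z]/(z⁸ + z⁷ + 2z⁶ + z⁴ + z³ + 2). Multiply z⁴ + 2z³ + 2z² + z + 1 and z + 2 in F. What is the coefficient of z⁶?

0

Multiply in ℤ_3[z]: (z⁴ + 2z³ + 2z² + z + 1)·(z + 2) = z⁵ + z⁴ + 2z² + 2.
Reduced: z⁵ + z⁴ + 2z² + 2.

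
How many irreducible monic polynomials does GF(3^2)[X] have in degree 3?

240

By the necklace-counting formula, N_9(3) = (1/3) Σ_{d|3} μ(3/d)·9^d.
Divisors of 3: 1, 3; μ(3/d) for each: -1, 1.
Σ = − 9^1 + 9^3 = 720.
N = 720/3 = 240.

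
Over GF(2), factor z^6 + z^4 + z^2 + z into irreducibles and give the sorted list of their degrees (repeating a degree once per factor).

Write g(z) = z^6 + z^4 + z^2 + z.
Roots in GF(2): g(0) = 0 → root; g(1) = 0 → root.
Linear factors from roots: (z), (z + 1).
Complete factorization: g(z) = (z)·(z + 1)·(z^4 + z^3 + 1).
Factor degrees with multiplicity: 1 + 1 + 4 = 6.

1, 1, 4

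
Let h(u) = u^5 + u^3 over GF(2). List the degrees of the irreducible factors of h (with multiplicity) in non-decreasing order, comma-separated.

Roots in GF(2): h(0) = 0 → root; h(1) = 0 → root.
Linear factors from roots: (u), (u + 1).
Complete factorization: h(u) = (u + 1)^2·(u)^3.
Factor degrees with multiplicity: 1 + 1 + 1 + 1 + 1 = 5.

1, 1, 1, 1, 1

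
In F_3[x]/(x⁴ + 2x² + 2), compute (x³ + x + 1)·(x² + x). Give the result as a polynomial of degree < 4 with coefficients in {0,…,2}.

Multiply in F_3[x]: (x³ + x + 1)·(x² + x) = x⁵ + x⁴ + x³ + 2x² + x.
Reduce using x⁴ ≡ x² + 1 (mod x⁴ + 2x² + 2).
Reduced: 2x³ + 2x + 1.

2x^3 + 2x + 1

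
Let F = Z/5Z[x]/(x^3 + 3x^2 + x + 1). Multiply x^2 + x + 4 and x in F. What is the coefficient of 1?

4

Multiply in Z/5Z[x]: (x^2 + x + 4)·(x) = x^3 + x^2 + 4x.
Reduce using x^3 ≡ 2x^2 + 4x + 4 (mod x^3 + 3x^2 + x + 1).
Reduced: 3x^2 + 3x + 4.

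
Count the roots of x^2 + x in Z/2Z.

2

Write g(x) = x^2 + x.
Evaluate at each of the 2 elements of Z/2Z:
g(0) = 0 → root; g(1) = 0 → root.
Roots: {0, 1}.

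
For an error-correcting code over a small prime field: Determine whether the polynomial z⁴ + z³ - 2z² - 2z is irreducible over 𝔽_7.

Write g(z) = z⁴ + z³ - 2z² - 2z.
Check for roots in 𝔽_7: g(0) = 0 → root; g(1) = 5; g(2) = 5; g(3) = 0 → root; g(4) = 0 → root; g(5) = 4; g(6) = 0 → root.
g(0) = 0, so (z) divides g(z); g is reducible.

No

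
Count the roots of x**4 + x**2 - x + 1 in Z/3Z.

Write f(x) = x**4 + x**2 - x + 1.
Evaluate at each of the 3 elements of Z/3Z:
f(0) = 1; f(1) = 2; f(2) = 1.
No element is a root.

0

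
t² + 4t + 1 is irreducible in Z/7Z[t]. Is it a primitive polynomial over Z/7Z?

Write f(t) = t² + 4t + 1.
|GF(7^2)^×| = 7^2 − 1 = 48. Prime factorization: 48 = 2^4·3.
f is primitive ⇔ t has order 48 in GF(7)[t]/(f), i.e. t^(48/q) ≠ 1 for each prime q | 48.
t^(24) mod f = 1
t^(16) mod f = 1
Since t^(24) = 1, the order of t divides 24 < 48; not primitive.

No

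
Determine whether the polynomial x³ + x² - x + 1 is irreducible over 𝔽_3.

Write P(x) = x³ + x² - x + 1.
Check for roots in 𝔽_3: P(0) = 1; P(1) = 2; P(2) = 2.
No roots. A degree-3 polynomial over a field with no linear factor is irreducible.

Yes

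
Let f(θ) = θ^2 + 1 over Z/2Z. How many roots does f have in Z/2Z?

1

Evaluate at each of the 2 elements of Z/2Z:
f(0) = 1; f(1) = 0 → root.
Roots: {1}.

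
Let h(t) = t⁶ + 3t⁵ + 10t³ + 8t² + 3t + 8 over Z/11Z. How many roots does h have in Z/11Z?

2

Evaluate at each of the 11 elements of Z/11Z:
h(0) = 8; h(1) = 0 → root; h(2) = 0 → root; h(3) = 2; h(4) = 3; h(5) = 7; h(6) = 1; h(7) = 2; h(8) = 10; h(9) = 10; h(10) = 1.
Roots: {1, 2}.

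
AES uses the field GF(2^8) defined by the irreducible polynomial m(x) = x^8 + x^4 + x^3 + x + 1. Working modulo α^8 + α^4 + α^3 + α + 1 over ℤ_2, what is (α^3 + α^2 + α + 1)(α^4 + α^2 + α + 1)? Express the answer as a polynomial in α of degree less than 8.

Multiply in ℤ_2[α]: (α^3 + α^2 + α + 1)·(α^4 + α^2 + α + 1) = α^7 + α^6 + α^4 + α^3 + α^2 + 1.
Reduced: α^7 + α^6 + α^4 + α^3 + α^2 + 1.

α^7 + α^6 + α^4 + α^3 + α^2 + 1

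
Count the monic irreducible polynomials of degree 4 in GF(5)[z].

150

The number of monic irreducibles of degree 4 over GF(5) is (1/4)·Σ_{d∣4} μ(4/d) 5^d.
Divisors of 4: 1, 2, 4; μ(4/d) for each: 0, -1, 1.
Σ = − 5^2 + 5^4 = 600.
N = 600/4 = 150.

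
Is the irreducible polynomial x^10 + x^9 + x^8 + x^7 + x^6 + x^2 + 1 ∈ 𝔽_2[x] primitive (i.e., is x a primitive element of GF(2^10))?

Write f(x) = x^10 + x^9 + x^8 + x^7 + x^6 + x^2 + 1.
|GF(2^10)^×| = 2^10 − 1 = 1023. Prime factorization: 1023 = 3·11·31.
f is primitive ⇔ x has order 1023 in GF(2)[x]/(f), i.e. x^(1023/q) ≠ 1 for each prime q | 1023.
x^(341) mod f = 1
x^(93) mod f = x^7 + x^6 + x^5 + x^4 + 1.
x^(33) mod f = x^7 + x^3 + x^2 + x.
Since x^(341) = 1, the order of x divides 341 < 1023; not primitive.

No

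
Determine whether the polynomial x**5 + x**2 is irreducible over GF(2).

No

Write f(x) = x**5 + x**2.
Check for roots in GF(2): f(0) = 0 → root; f(1) = 0 → root.
f(0) = 0, so (x) divides f(x); f is reducible.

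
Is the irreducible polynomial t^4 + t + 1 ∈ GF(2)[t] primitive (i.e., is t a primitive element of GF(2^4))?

Yes

Write f(t) = t^4 + t + 1.
|GF(2^4)^×| = 2^4 − 1 = 15. Prime factorization: 15 = 3·5.
f is primitive ⇔ t has order 15 in GF(2)[t]/(f), i.e. t^(15/q) ≠ 1 for each prime q | 15.
t^(5) mod f = t^2 + t.
t^(3) mod f = t^3.
None equal 1, so t has full order 15; f is primitive.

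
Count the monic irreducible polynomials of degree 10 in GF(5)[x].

976248

The number of monic irreducibles of degree 10 over GF(5) is (1/10)·Σ_{d∣10} μ(10/d) 5^d.
Divisors of 10: 1, 2, 5, 10; μ(10/d) for each: 1, -1, -1, 1.
Σ = 5^1 − 5^2 − 5^5 + 5^10 = 9762480.
N = 9762480/10 = 976248.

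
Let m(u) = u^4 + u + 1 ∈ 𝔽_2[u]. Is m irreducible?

Check for roots in 𝔽_2: m(0) = 1; m(1) = 1.
No roots, so no linear factors.
Monic irreducibles of degree 2 over GF(2): u^2 + u + 1.
None of them divide m (all give nonzero remainder).
No irreducible factor of degree ≤ 2 exists, so m is irreducible over GF(2).

Yes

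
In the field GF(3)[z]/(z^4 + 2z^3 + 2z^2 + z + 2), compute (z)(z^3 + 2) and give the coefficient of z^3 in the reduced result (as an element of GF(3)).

Multiply in GF(3)[z]: (z)·(z^3 + 2) = z^4 + 2z.
Reduce using z^4 ≡ z^3 + z^2 + 2z + 1 (mod z^4 + 2z^3 + 2z^2 + z + 2).
Reduced: z^3 + z^2 + z + 1.

1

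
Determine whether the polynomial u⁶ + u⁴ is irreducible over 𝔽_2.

Write f(u) = u⁶ + u⁴.
Check for roots in 𝔽_2: f(0) = 0 → root; f(1) = 0 → root.
f(0) = 0, so (u) divides f(u); f is reducible.

No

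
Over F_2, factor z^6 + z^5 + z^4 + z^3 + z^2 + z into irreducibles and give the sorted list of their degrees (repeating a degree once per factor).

Write h(z) = z^6 + z^5 + z^4 + z^3 + z^2 + z.
Roots in F_2: h(0) = 0 → root; h(1) = 0 → root.
Linear factors from roots: (z), (z + 1).
Complete factorization: h(z) = (z)·(z + 1)·(z^2 + z + 1)^2.
Factor degrees with multiplicity: 1 + 1 + 2 + 2 = 6.

1, 1, 2, 2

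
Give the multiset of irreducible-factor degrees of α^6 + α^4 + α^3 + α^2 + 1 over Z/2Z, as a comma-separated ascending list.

Write g(α) = α^6 + α^4 + α^3 + α^2 + 1.
Roots in Z/2Z: g(0) = 1; g(1) = 1.
Complete factorization: g(α) = (α^2 + α + 1)·(α^4 + α^3 + α^2 + α + 1).
Factor degrees with multiplicity: 2 + 4 = 6.

2, 4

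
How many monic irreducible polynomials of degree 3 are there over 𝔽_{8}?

168

Gauss's count: N_{8}(3) = (1/3) Σ_{d|3} μ(3/d)·8^d.
Divisors of 3: 1, 3; μ(3/d) for each: -1, 1.
Σ = − 8^1 + 8^3 = 504.
N = 504/3 = 168.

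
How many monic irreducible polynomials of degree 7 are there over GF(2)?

The number of monic irreducibles of degree 7 over GF(2) is (1/7)·Σ_{d∣7} μ(7/d) 2^d.
Divisors of 7: 1, 7; μ(7/d) for each: -1, 1.
Σ = − 2^1 + 2^7 = 126.
N = 126/7 = 18.

18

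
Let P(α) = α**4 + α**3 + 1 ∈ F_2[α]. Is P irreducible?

Yes

Check for roots in F_2: P(0) = 1; P(1) = 1.
No roots, so no linear factors.
Monic irreducibles of degree 2 over GF(2): α**2 + α + 1.
None of them divide P (all give nonzero remainder).
No irreducible factor of degree ≤ 2 exists, so P is irreducible over GF(2).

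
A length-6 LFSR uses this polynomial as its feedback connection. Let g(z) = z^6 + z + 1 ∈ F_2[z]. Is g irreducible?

Check for roots in F_2: g(0) = 1; g(1) = 1.
No roots, so no linear factors.
Monic irreducibles of degree 2 over GF(2): z^2 + z + 1.
None of them divide g (all give nonzero remainder).
Monic irreducibles of degree 3 over GF(2): z^3 + z + 1, z^3 + z^2 + 1.
None of them divide g (all give nonzero remainder).
No irreducible factor of degree ≤ 3 exists, so g is irreducible over GF(2).

Yes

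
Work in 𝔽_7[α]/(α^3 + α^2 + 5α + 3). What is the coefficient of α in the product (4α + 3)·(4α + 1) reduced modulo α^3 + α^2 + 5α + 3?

Multiply in 𝔽_7[α]: (4α + 3)·(4α + 1) = 2α^2 + 2α + 3.
Reduced: 2α^2 + 2α + 3.

2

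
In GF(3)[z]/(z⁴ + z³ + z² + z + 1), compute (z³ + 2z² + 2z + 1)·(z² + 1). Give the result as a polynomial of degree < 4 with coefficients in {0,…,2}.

Multiply in GF(3)[z]: (z³ + 2z² + 2z + 1)·(z² + 1) = z⁵ + 2z⁴ + 2z + 1.
Reduce using z⁴ ≡ 2z³ + 2z² + 2z + 2 (mod z⁴ + z³ + z² + z + 1).
Reduced: z³ + z².

z^3 + z^2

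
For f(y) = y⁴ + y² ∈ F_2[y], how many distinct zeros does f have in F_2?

2

Evaluate at each of the 2 elements of F_2:
f(0) = 0 → root; f(1) = 0 → root.
Roots: {0, 1}.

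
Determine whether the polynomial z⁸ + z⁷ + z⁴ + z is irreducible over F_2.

Write P(z) = z⁸ + z⁷ + z⁴ + z.
Check for roots in F_2: P(0) = 0 → root; P(1) = 0 → root.
P(0) = 0, so (z) divides P(z); P is reducible.

No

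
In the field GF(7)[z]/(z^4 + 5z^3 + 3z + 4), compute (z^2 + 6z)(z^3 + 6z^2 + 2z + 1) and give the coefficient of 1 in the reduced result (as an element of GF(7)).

0

Multiply in GF(7)[z]: (z^2 + 6z)·(z^3 + 6z^2 + 2z + 1) = z^5 + 5z^4 + 3z^3 + 6z^2 + 6z.
Reduce using z^4 ≡ 2z^3 + 4z + 3 (mod z^4 + 5z^3 + 3z + 4).
Reduced: 3z^3 + 3z^2 + 2z.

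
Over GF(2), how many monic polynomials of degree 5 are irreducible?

x^(2^5) − x is the product of all monic irreducibles of degree dividing 5; Möbius inversion gives N = (1/5) Σ μ(5/d)·2^d.
Divisors of 5: 1, 5; μ(5/d) for each: -1, 1.
Σ = − 2^1 + 2^5 = 30.
N = 30/5 = 6.

6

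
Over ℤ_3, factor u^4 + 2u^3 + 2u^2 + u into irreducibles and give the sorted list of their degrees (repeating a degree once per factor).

Write g(u) = u^4 + 2u^3 + 2u^2 + u.
Roots in ℤ_3: g(0) = 0 → root; g(1) = 0 → root; g(2) = 0 → root.
Linear factors from roots: (u), (u + 2), (u + 1).
Complete factorization: g(u) = (u)·(u + 1)·(u + 2)^2.
Factor degrees with multiplicity: 1 + 1 + 1 + 1 = 4.

1, 1, 1, 1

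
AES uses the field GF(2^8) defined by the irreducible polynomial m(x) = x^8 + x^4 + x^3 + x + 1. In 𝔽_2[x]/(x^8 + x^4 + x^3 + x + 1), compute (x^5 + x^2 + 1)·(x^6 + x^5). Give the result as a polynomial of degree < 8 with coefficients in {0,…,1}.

x^6 + x^3 + x^2 + x + 1

Multiply in 𝔽_2[x]: (x^5 + x^2 + 1)·(x^6 + x^5) = x^11 + x^10 + x^8 + x^7 + x^6 + x^5.
Reduce using x^8 ≡ x^4 + x^3 + x + 1 (mod x^8 + x^4 + x^3 + x + 1).
Reduced: x^6 + x^3 + x^2 + x + 1.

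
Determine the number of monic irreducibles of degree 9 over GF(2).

56

The number of monic irreducibles of degree 9 over GF(2) is (1/9)·Σ_{d∣9} μ(9/d) 2^d.
Divisors of 9: 1, 3, 9; μ(9/d) for each: 0, -1, 1.
Σ = − 2^3 + 2^9 = 504.
N = 504/9 = 56.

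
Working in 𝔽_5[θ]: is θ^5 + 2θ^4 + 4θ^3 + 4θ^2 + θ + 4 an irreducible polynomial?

Write P(θ) = θ^5 + 2θ^4 + 4θ^3 + 4θ^2 + θ + 4.
Check for roots in 𝔽_5: P(0) = 4; P(1) = 1; P(2) = 3; P(3) = 1; P(4) = 4.
No roots, so no linear factors.
Degree-2 irreducible divisors: test the 10 monic irreducibles of degree 2 over GF(5).
None of them divide P (all give nonzero remainder).
No irreducible factor of degree ≤ 2 exists, so P is irreducible over GF(5).

Yes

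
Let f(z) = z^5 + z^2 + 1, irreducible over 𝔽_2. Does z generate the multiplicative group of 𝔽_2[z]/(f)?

Yes

|GF(2^5)^×| = 2^5 − 1 = 31. Prime factorization: 31 = 31.
f is primitive ⇔ z has order 31 in GF(2)[z]/(f), i.e. z^(31/q) ≠ 1 for each prime q | 31.
z^(1) mod f = z.
None equal 1, so z has full order 31; f is primitive.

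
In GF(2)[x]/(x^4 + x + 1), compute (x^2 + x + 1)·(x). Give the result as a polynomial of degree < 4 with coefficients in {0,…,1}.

x^3 + x^2 + x

Multiply in GF(2)[x]: (x^2 + x + 1)·(x) = x^3 + x^2 + x.
Reduced: x^3 + x^2 + x.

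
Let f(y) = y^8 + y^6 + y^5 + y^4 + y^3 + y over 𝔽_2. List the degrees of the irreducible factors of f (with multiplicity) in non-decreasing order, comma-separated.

Roots in 𝔽_2: f(0) = 0 → root; f(1) = 0 → root.
Linear factors from roots: (y), (y + 1).
Complete factorization: f(y) = (y)·(y + 1)·(y^2 + y + 1)^3.
Factor degrees with multiplicity: 1 + 1 + 2 + 2 + 2 = 8.

1, 1, 2, 2, 2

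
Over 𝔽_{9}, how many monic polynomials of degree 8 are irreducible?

The number of monic irreducibles of degree 8 over GF(9) is (1/8)·Σ_{d∣8} μ(8/d) 9^d.
Divisors of 8: 1, 2, 4, 8; μ(8/d) for each: 0, 0, -1, 1.
Σ = − 9^4 + 9^8 = 43040160.
N = 43040160/8 = 5380020.

5380020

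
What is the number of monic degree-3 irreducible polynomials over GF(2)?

By the necklace-counting formula, N_2(3) = (1/3) Σ_{d|3} μ(3/d)·2^d.
Divisors of 3: 1, 3; μ(3/d) for each: -1, 1.
Σ = − 2^1 + 2^3 = 6.
N = 6/3 = 2.

2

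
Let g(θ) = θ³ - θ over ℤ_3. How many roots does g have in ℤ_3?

Evaluate at each of the 3 elements of ℤ_3:
g(0) = 0 → root; g(1) = 0 → root; g(2) = 0 → root.
Roots: {0, 1, 2}.

3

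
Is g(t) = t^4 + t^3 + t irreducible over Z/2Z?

Check for roots in Z/2Z: g(0) = 0 → root; g(1) = 1.
g(0) = 0, so (t) divides g(t); g is reducible.

No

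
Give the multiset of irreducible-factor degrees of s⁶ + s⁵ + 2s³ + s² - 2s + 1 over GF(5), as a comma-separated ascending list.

1, 2, 3

Write g(s) = s⁶ + s⁵ + 2s³ + s² - 2s + 1.
Roots in GF(5): g(0) = 1; g(1) = 4; g(2) = 3; g(3) = 0 → root; g(4) = 2.
Linear factors from roots: (s + 2).
Complete factorization: g(s) = (s + 2)·(s² + 2s - 1)·(s³ + 2s² - s + 2).
Factor degrees with multiplicity: 1 + 2 + 3 = 6.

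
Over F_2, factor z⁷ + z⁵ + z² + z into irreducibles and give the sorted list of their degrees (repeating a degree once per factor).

Write h(z) = z⁷ + z⁵ + z² + z.
Roots in F_2: h(0) = 0 → root; h(1) = 0 → root.
Linear factors from roots: (z), (z + 1).
Complete factorization: h(z) = (z)·(z + 1)·(z² + z + 1)·(z³ + z + 1).
Factor degrees with multiplicity: 1 + 1 + 2 + 3 = 7.

1, 1, 2, 3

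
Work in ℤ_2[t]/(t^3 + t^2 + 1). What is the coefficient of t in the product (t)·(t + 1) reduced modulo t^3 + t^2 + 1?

1

Multiply in ℤ_2[t]: (t)·(t + 1) = t^2 + t.
Reduced: t^2 + t.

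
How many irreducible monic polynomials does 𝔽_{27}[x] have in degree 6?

x^(27^6) − x is the product of all monic irreducibles of degree dividing 6; Möbius inversion gives N = (1/6) Σ μ(6/d)·27^d.
Divisors of 6: 1, 2, 3, 6; μ(6/d) for each: 1, -1, -1, 1.
Σ = 27^1 − 27^2 − 27^3 + 27^6 = 387400104.
N = 387400104/6 = 64566684.

64566684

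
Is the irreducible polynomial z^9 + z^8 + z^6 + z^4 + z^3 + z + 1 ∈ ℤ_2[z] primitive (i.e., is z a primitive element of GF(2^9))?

Write f(z) = z^9 + z^8 + z^6 + z^4 + z^3 + z + 1.
|GF(2^9)^×| = 2^9 − 1 = 511. Prime factorization: 511 = 7·73.
f is primitive ⇔ z has order 511 in GF(2)[z]/(f), i.e. z^(511/q) ≠ 1 for each prime q | 511.
z^(73) mod f = z^8 + z^5 + z^3 + z.
z^(7) mod f = z^7.
None equal 1, so z has full order 511; f is primitive.

Yes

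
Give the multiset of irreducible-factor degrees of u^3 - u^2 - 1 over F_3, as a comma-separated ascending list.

Write g(u) = u^3 - u^2 - 1.
Roots in F_3: g(0) = 2; g(1) = 2; g(2) = 0 → root.
Linear factors from roots: (u + 1).
Complete factorization: g(u) = (u + 1)·(u^2 + u - 1).
Factor degrees with multiplicity: 1 + 2 = 3.

1, 2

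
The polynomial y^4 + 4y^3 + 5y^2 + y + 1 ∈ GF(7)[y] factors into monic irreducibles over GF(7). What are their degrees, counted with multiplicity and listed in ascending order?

1, 3

Write f(y) = y^4 + 4y^3 + 5y^2 + y + 1.
Linear factors from roots: (y + 4).
Complete factorization: f(y) = (y + 4)·(y^3 + 5y + 2).
Factor degrees with multiplicity: 1 + 3 = 4.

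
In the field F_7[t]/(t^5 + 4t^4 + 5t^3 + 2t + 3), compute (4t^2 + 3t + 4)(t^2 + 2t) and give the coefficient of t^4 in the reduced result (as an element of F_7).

Multiply in F_7[t]: (4t^2 + 3t + 4)·(t^2 + 2t) = 4t^4 + 4t^3 + 3t^2 + t.
Reduced: 4t^4 + 4t^3 + 3t^2 + t.

4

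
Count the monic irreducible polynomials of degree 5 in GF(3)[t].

48

The number of monic irreducibles of degree 5 over GF(3) is (1/5)·Σ_{d∣5} μ(5/d) 3^d.
Divisors of 5: 1, 5; μ(5/d) for each: -1, 1.
Σ = − 3^1 + 3^5 = 240.
N = 240/5 = 48.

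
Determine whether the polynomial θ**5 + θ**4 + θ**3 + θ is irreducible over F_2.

Write m(θ) = θ**5 + θ**4 + θ**3 + θ.
Check for roots in F_2: m(0) = 0 → root; m(1) = 0 → root.
m(0) = 0, so (θ) divides m(θ); m is reducible.

No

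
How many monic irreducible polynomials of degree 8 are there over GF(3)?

810

The number of monic irreducibles of degree 8 over GF(3) is (1/8)·Σ_{d∣8} μ(8/d) 3^d.
Divisors of 8: 1, 2, 4, 8; μ(8/d) for each: 0, 0, -1, 1.
Σ = − 3^4 + 3^8 = 6480.
N = 6480/8 = 810.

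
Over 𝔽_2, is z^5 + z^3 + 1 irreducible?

Write P(z) = z^5 + z^3 + 1.
Check for roots in 𝔽_2: P(0) = 1; P(1) = 1.
No roots, so no linear factors.
Monic irreducibles of degree 2 over GF(2): z^2 + z + 1.
None of them divide P (all give nonzero remainder).
No irreducible factor of degree ≤ 2 exists, so P is irreducible over GF(2).

Yes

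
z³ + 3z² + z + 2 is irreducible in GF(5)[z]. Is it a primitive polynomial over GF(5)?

Write f(z) = z³ + 3z² + z + 2.
|GF(5^3)^×| = 5^3 − 1 = 124. Prime factorization: 124 = 2^2·31.
f is primitive ⇔ z has order 124 in GF(5)[z]/(f), i.e. z^(124/q) ≠ 1 for each prime q | 124.
z^(62) mod f = 4.
z^(4) mod f = 3z² + z + 1.
None equal 1, so z has full order 124; f is primitive.

Yes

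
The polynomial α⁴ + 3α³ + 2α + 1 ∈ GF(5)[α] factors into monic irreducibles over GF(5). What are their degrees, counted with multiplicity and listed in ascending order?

Write f(α) = α⁴ + 3α³ + 2α + 1.
Roots in GF(5): f(0) = 1; f(1) = 2; f(2) = 0 → root; f(3) = 4; f(4) = 2.
Linear factors from roots: (α + 3).
Complete factorization: f(α) = (α + 3)^2·(α² + 2α + 4).
Factor degrees with multiplicity: 1 + 1 + 2 = 4.

1, 1, 2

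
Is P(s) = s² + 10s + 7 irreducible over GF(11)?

Yes

Check each element of GF(11) for a root: P(0)=7, P(1)=7, P(2)=9, P(3)=2, P(4)=8, P(5)=5, P(6)=4, P(7)=5, P(8)=8, P(9)=2, P(10)=9.
No roots. A degree-2 polynomial over a field with no linear factor is irreducible.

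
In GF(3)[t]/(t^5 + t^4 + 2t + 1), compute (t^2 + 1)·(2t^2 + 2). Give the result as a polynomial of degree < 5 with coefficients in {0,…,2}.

Multiply in GF(3)[t]: (t^2 + 1)·(2t^2 + 2) = 2t^4 + t^2 + 2.
Reduced: 2t^4 + t^2 + 2.

2t^4 + t^2 + 2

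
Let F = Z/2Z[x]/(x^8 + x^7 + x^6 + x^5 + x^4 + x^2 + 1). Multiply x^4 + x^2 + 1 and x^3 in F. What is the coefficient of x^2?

0

Multiply in Z/2Z[x]: (x^4 + x^2 + 1)·(x^3) = x^7 + x^5 + x^3.
Reduced: x^7 + x^5 + x^3.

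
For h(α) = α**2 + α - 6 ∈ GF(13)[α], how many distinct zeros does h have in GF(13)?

2

Evaluate at each of the 13 elements of GF(13):
h(0) = 7; h(1) = 9; h(2) = 0 → root; h(3) = 6; h(4) = 1; h(5) = 11; h(6) = 10; h(7) = 11; h(8) = 1; h(9) = 6; h(10) = 0 → root; h(11) = 9; h(12) = 7.
Roots: {2, 10}.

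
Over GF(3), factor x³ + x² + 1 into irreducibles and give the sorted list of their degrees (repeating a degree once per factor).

1, 2

Write h(x) = x³ + x² + 1.
Roots in GF(3): h(0) = 1; h(1) = 0 → root; h(2) = 1.
Linear factors from roots: (x + 2).
Complete factorization: h(x) = (x + 2)·(x² + 2x + 2).
Factor degrees with multiplicity: 1 + 2 = 3.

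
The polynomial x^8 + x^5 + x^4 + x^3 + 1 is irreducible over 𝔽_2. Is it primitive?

Write f(x) = x^8 + x^5 + x^4 + x^3 + 1.
|GF(2^8)^×| = 2^8 − 1 = 255. Prime factorization: 255 = 3·5·17.
f is primitive ⇔ x has order 255 in GF(2)[x]/(f), i.e. x^(255/q) ≠ 1 for each prime q | 255.
x^(85) mod f = 1
x^(51) mod f = 1
x^(15) mod f = x^6 + x^3 + x^2 + x.
Since x^(85) = 1, the order of x divides 85 < 255; not primitive.

No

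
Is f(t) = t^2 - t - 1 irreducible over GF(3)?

Check for roots in GF(3): f(0) = 2; f(1) = 2; f(2) = 1.
No roots. A degree-2 polynomial over a field with no linear factor is irreducible.

Yes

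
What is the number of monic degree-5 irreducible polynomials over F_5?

624

x^(5^5) − x is the product of all monic irreducibles of degree dividing 5; Möbius inversion gives N = (1/5) Σ μ(5/d)·5^d.
Divisors of 5: 1, 5; μ(5/d) for each: -1, 1.
Σ = − 5^1 + 5^5 = 3120.
N = 3120/5 = 624.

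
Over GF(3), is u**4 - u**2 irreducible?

No

Write P(u) = u**4 - u**2.
Check for roots in GF(3): P(0) = 0 → root; P(1) = 0 → root; P(2) = 0 → root.
P(0) = 0, so (u) divides P(u); P is reducible.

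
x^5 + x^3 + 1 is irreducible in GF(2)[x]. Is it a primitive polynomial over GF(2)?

Yes

Write f(x) = x^5 + x^3 + 1.
|GF(2^5)^×| = 2^5 − 1 = 31. Prime factorization: 31 = 31.
f is primitive ⇔ x has order 31 in GF(2)[x]/(f), i.e. x^(31/q) ≠ 1 for each prime q | 31.
x^(1) mod f = x.
None equal 1, so x has full order 31; f is primitive.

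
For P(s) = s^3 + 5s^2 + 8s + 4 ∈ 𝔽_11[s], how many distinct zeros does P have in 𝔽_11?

Evaluate at each of the 11 elements of 𝔽_11:
P(0) = 4; P(1) = 7; P(2) = 4; P(3) = 1; P(4) = 4; P(5) = 8; P(6) = 8; P(7) = 10; P(8) = 9; P(9) = 0 → root; P(10) = 0 → root.
Roots: {9, 10}.

2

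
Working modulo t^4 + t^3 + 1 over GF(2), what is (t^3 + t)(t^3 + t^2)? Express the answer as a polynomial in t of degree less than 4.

Multiply in GF(2)[t]: (t^3 + t)·(t^3 + t^2) = t^6 + t^5 + t^4 + t^3.
Reduce using t^4 ≡ t^3 + 1 (mod t^4 + t^3 + 1).
Reduced: t^2 + 1.

t^2 + 1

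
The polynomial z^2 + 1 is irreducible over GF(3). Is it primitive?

Write f(z) = z^2 + 1.
|GF(3^2)^×| = 3^2 − 1 = 8. Prime factorization: 8 = 2^3.
f is primitive ⇔ z has order 8 in GF(3)[z]/(f), i.e. z^(8/q) ≠ 1 for each prime q | 8.
z^(4) mod f = 1
Since z^(4) = 1, the order of z divides 4 < 8; not primitive.

No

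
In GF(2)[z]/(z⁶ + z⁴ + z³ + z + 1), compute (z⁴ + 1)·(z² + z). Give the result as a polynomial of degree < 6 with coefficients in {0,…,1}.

Multiply in GF(2)[z]: (z⁴ + 1)·(z² + z) = z⁶ + z⁵ + z² + z.
Reduce using z⁶ ≡ z⁴ + z³ + z + 1 (mod z⁶ + z⁴ + z³ + z + 1).
Reduced: z⁵ + z⁴ + z³ + z² + 1.

z^5 + z^4 + z^3 + z^2 + 1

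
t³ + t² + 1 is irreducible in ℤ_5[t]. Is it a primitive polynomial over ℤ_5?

Write f(t) = t³ + t² + 1.
|GF(5^3)^×| = 5^3 − 1 = 124. Prime factorization: 124 = 2^2·31.
f is primitive ⇔ t has order 124 in GF(5)[t]/(f), i.e. t^(124/q) ≠ 1 for each prime q | 124.
t^(62) mod f = 1
t^(4) mod f = t² + 4t + 1.
Since t^(62) = 1, the order of t divides 62 < 124; not primitive.

No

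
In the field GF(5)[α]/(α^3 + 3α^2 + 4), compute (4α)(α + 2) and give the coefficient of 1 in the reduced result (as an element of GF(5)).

Multiply in GF(5)[α]: (4α)·(α + 2) = 4α^2 + 3α.
Reduced: 4α^2 + 3α.

0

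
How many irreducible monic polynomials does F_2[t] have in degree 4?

3

Gauss's count: N_{2}(4) = (1/4) Σ_{d|4} μ(4/d)·2^d.
Divisors of 4: 1, 2, 4; μ(4/d) for each: 0, -1, 1.
Σ = − 2^2 + 2^4 = 12.
N = 12/4 = 3.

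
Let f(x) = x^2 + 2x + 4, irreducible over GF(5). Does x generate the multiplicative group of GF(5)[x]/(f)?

|GF(5^2)^×| = 5^2 − 1 = 24. Prime factorization: 24 = 2^3·3.
f is primitive ⇔ x has order 24 in GF(5)[x]/(f), i.e. x^(24/q) ≠ 1 for each prime q | 24.
x^(12) mod f = 1
x^(8) mod f = 2x + 4.
Since x^(12) = 1, the order of x divides 12 < 24; not primitive.

No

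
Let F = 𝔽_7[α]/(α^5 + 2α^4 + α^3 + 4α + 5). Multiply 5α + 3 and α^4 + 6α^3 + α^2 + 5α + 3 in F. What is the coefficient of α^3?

Multiply in 𝔽_7[α]: (5α + 3)·(α^4 + 6α^3 + α^2 + 5α + 3) = 5α^5 + 5α^4 + 2α^3 + 2α + 2.
Reduce using α^5 ≡ 5α^4 + 6α^3 + 3α + 2 (mod α^5 + 2α^4 + α^3 + 4α + 5).
Reduced: 2α^4 + 4α^3 + 3α + 5.

4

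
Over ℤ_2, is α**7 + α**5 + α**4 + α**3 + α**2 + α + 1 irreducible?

Write f(α) = α**7 + α**5 + α**4 + α**3 + α**2 + α + 1.
Check for roots in ℤ_2: f(0) = 1; f(1) = 1.
No roots, so no linear factors.
Monic irreducibles of degree 2 over GF(2): α**2 + α + 1.
None of them divide f (all give nonzero remainder).
Monic irreducibles of degree 3 over GF(2): α**3 + α + 1, α**3 + α**2 + 1.
None of them divide f (all give nonzero remainder).
No irreducible factor of degree ≤ 3 exists, so f is irreducible over GF(2).

Yes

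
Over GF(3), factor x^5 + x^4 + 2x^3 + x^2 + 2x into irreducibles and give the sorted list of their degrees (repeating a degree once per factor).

1, 1, 3

Write f(x) = x^5 + x^4 + 2x^3 + x^2 + 2x.
Roots in GF(3): f(0) = 0 → root; f(1) = 1; f(2) = 0 → root.
Linear factors from roots: (x), (x + 1).
Complete factorization: f(x) = (x)·(x + 1)·(x^3 + 2x + 2).
Factor degrees with multiplicity: 1 + 1 + 3 = 5.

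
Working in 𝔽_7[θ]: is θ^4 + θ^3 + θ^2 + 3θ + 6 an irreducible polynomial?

Yes

Write P(θ) = θ^4 + θ^3 + θ^2 + 3θ + 6.
Check for roots in 𝔽_7: P(0) = 6; P(1) = 5; P(2) = 5; P(3) = 6; P(4) = 4; P(5) = 5; P(6) = 4.
No roots, so no linear factors.
Degree-2 irreducible divisors: test the 21 monic irreducibles of degree 2 over GF(7).
None of them divide P (all give nonzero remainder).
No irreducible factor of degree ≤ 2 exists, so P is irreducible over GF(7).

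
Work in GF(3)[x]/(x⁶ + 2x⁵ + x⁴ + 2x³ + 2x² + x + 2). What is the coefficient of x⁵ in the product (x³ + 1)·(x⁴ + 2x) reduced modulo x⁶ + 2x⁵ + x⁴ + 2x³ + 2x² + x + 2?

Multiply in GF(3)[x]: (x³ + 1)·(x⁴ + 2x) = x⁷ + 2x.
Reduce using x⁶ ≡ x⁵ + 2x⁴ + x³ + x² + 2x + 1 (mod x⁶ + 2x⁵ + x⁴ + 2x³ + 2x² + x + 2).
Reduced: 2x³ + 2x + 1.

0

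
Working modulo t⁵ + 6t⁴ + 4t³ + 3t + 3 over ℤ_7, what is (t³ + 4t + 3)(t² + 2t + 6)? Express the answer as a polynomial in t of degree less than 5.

Multiply in ℤ_7[t]: (t³ + 4t + 3)·(t² + 2t + 6) = t⁵ + 2t⁴ + 3t³ + 4t² + 2t + 4.
Reduce using t⁵ ≡ t⁴ + 3t³ + 4t + 4 (mod t⁵ + 6t⁴ + 4t³ + 3t + 3).
Reduced: 3t⁴ + 6t³ + 4t² + 6t + 1.

3t^4 + 6t^3 + 4t^2 + 6t + 1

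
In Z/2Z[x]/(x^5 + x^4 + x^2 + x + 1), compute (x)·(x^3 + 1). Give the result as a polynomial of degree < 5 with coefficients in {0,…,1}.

Multiply in Z/2Z[x]: (x)·(x^3 + 1) = x^4 + x.
Reduced: x^4 + x.

x^4 + x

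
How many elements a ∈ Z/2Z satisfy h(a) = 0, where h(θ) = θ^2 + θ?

2

Evaluate at each of the 2 elements of Z/2Z:
h(0) = 0 → root; h(1) = 0 → root.
Roots: {0, 1}.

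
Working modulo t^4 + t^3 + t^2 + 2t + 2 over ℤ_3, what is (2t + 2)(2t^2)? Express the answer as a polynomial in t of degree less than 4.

t^3 + t^2

Multiply in ℤ_3[t]: (2t + 2)·(2t^2) = t^3 + t^2.
Reduced: t^3 + t^2.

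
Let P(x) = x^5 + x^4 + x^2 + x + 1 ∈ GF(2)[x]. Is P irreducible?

Check for roots in GF(2): P(0) = 1; P(1) = 1.
No roots, so no linear factors.
Monic irreducibles of degree 2 over GF(2): x^2 + x + 1.
None of them divide P (all give nonzero remainder).
No irreducible factor of degree ≤ 2 exists, so P is irreducible over GF(2).

Yes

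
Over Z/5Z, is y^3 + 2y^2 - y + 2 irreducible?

Write f(y) = y^3 + 2y^2 - y + 2.
Check for roots in Z/5Z: f(0) = 2; f(1) = 4; f(2) = 1; f(3) = 4; f(4) = 4.
No roots. A degree-3 polynomial over a field with no linear factor is irreducible.

Yes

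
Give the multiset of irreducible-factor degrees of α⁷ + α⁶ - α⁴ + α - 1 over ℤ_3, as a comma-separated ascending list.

Write g(α) = α⁷ + α⁶ - α⁴ + α - 1.
Roots in ℤ_3: g(0) = 2; g(1) = 1; g(2) = 0 → root.
Linear factors from roots: (α + 1).
Complete factorization: g(α) = (α + 1)^3·(α² + 1)·(α² + α - 1).
Factor degrees with multiplicity: 1 + 1 + 1 + 2 + 2 = 7.

1, 1, 1, 2, 2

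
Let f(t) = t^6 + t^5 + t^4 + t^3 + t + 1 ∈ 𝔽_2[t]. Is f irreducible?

Check for roots in 𝔽_2: f(0) = 1; f(1) = 0 → root.
f(1) = 0, so (t − 1) divides f(t); f is reducible.

No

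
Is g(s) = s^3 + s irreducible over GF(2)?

Check for roots in GF(2): g(0) = 0 → root; g(1) = 0 → root.
g(0) = 0, so (s) divides g(s); g is reducible.

No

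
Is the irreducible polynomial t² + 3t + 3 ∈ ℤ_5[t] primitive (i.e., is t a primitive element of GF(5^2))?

Yes

Write f(t) = t² + 3t + 3.
|GF(5^2)^×| = 5^2 − 1 = 24. Prime factorization: 24 = 2^3·3.
f is primitive ⇔ t has order 24 in GF(5)[t]/(f), i.e. t^(24/q) ≠ 1 for each prime q | 24.
t^(12) mod f = 4.
t^(8) mod f = t + 1.
None equal 1, so t has full order 24; f is primitive.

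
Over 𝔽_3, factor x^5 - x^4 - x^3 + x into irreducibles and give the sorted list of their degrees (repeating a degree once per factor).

Write f(x) = x^5 - x^4 - x^3 + x.
Roots in 𝔽_3: f(0) = 0 → root; f(1) = 0 → root; f(2) = 1.
Linear factors from roots: (x), (x - 1).
Complete factorization: f(x) = (x)·(x - 1)·(x^3 - x - 1).
Factor degrees with multiplicity: 1 + 1 + 3 = 5.

1, 1, 3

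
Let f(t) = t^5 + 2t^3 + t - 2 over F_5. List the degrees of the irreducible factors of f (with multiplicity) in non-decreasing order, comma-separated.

5

Roots in F_5: f(0) = 3; f(1) = 2; f(2) = 3; f(3) = 3; f(4) = 4.
Complete factorization: f(t) = (t^5 + 2t^3 + t - 2).
Factor degrees with multiplicity: 5 = 5.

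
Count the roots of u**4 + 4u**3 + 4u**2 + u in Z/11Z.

Write h(u) = u**4 + 4u**3 + 4u**2 + u.
Evaluate at each of the 11 elements of Z/11Z:
h(0) = 0 → root; h(1) = 10; h(2) = 0 → root; h(3) = 8; h(4) = 8; h(5) = 9; h(6) = 0 → root; h(7) = 5; h(8) = 6; h(9) = 9; h(10) = 0 → root.
Roots: {0, 2, 6, 10}.

4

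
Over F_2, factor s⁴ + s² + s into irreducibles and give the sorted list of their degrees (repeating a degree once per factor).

Write h(s) = s⁴ + s² + s.
Roots in F_2: h(0) = 0 → root; h(1) = 1.
Linear factors from roots: (s).
Complete factorization: h(s) = (s)·(s³ + s + 1).
Factor degrees with multiplicity: 1 + 3 = 4.

1, 3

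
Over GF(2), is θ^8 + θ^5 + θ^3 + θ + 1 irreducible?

Write m(θ) = θ^8 + θ^5 + θ^3 + θ + 1.
Check for roots in GF(2): m(0) = 1; m(1) = 1.
No roots, so no linear factors.
Monic irreducibles of degree 2 over GF(2): θ^2 + θ + 1.
None of them divide m (all give nonzero remainder).
Monic irreducibles of degree 3 over GF(2): θ^3 + θ + 1, θ^3 + θ^2 + 1.
None of them divide m (all give nonzero remainder).
Monic irreducibles of degree 4 over GF(2): θ^4 + θ + 1, θ^4 + θ^3 + 1, θ^4 + θ^3 + θ^2 + θ + 1.
None of them divide m (all give nonzero remainder).
No irreducible factor of degree ≤ 4 exists, so m is irreducible over GF(2).

Yes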